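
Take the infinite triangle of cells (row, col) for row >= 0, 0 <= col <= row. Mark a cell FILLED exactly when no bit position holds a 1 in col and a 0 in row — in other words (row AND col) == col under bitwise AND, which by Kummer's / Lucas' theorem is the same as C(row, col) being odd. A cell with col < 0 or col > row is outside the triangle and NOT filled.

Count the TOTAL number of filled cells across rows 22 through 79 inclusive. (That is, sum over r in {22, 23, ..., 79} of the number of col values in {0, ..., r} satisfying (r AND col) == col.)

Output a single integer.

Answer: 780

Derivation:
r22=10110 pc3: +8 =8
r23=10111 pc4: +16 =24
r24=11000 pc2: +4 =28
r25=11001 pc3: +8 =36
r26=11010 pc3: +8 =44
r27=11011 pc4: +16 =60
r28=11100 pc3: +8 =68
r29=11101 pc4: +16 =84
r30=11110 pc4: +16 =100
r31=11111 pc5: +32 =132
r32=100000 pc1: +2 =134
r33=100001 pc2: +4 =138
r34=100010 pc2: +4 =142
r35=100011 pc3: +8 =150
r36=100100 pc2: +4 =154
r37=100101 pc3: +8 =162
r38=100110 pc3: +8 =170
r39=100111 pc4: +16 =186
r40=101000 pc2: +4 =190
r41=101001 pc3: +8 =198
r42=101010 pc3: +8 =206
r43=101011 pc4: +16 =222
r44=101100 pc3: +8 =230
r45=101101 pc4: +16 =246
r46=101110 pc4: +16 =262
r47=101111 pc5: +32 =294
r48=110000 pc2: +4 =298
r49=110001 pc3: +8 =306
r50=110010 pc3: +8 =314
r51=110011 pc4: +16 =330
r52=110100 pc3: +8 =338
r53=110101 pc4: +16 =354
r54=110110 pc4: +16 =370
r55=110111 pc5: +32 =402
r56=111000 pc3: +8 =410
r57=111001 pc4: +16 =426
r58=111010 pc4: +16 =442
r59=111011 pc5: +32 =474
r60=111100 pc4: +16 =490
r61=111101 pc5: +32 =522
r62=111110 pc5: +32 =554
r63=111111 pc6: +64 =618
r64=1000000 pc1: +2 =620
r65=1000001 pc2: +4 =624
r66=1000010 pc2: +4 =628
r67=1000011 pc3: +8 =636
r68=1000100 pc2: +4 =640
r69=1000101 pc3: +8 =648
r70=1000110 pc3: +8 =656
r71=1000111 pc4: +16 =672
r72=1001000 pc2: +4 =676
r73=1001001 pc3: +8 =684
r74=1001010 pc3: +8 =692
r75=1001011 pc4: +16 =708
r76=1001100 pc3: +8 =716
r77=1001101 pc4: +16 =732
r78=1001110 pc4: +16 =748
r79=1001111 pc5: +32 =780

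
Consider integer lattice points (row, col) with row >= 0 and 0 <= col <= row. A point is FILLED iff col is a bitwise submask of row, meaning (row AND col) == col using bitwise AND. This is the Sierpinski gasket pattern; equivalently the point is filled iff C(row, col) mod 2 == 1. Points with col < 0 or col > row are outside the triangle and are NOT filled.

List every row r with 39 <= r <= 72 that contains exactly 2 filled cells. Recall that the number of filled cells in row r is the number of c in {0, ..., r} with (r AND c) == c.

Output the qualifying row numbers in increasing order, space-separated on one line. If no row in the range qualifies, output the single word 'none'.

Answer: 64

Derivation:
Row r has 2^popcount(r) filled cells, so we need popcount(r) = log2(2) = 1.
Scan r = 39..72 and keep those with exactly 1 one-bits:
r=39=100111 popcount=4 -> skip
r=40=101000 popcount=2 -> skip
r=41=101001 popcount=3 -> skip
r=42=101010 popcount=3 -> skip
r=43=101011 popcount=4 -> skip
r=44=101100 popcount=3 -> skip
r=45=101101 popcount=4 -> skip
r=46=101110 popcount=4 -> skip
r=47=101111 popcount=5 -> skip
r=48=110000 popcount=2 -> skip
r=49=110001 popcount=3 -> skip
r=50=110010 popcount=3 -> skip
r=51=110011 popcount=4 -> skip
r=52=110100 popcount=3 -> skip
r=53=110101 popcount=4 -> skip
r=54=110110 popcount=4 -> skip
r=55=110111 popcount=5 -> skip
r=56=111000 popcount=3 -> skip
r=57=111001 popcount=4 -> skip
r=58=111010 popcount=4 -> skip
r=59=111011 popcount=5 -> skip
r=60=111100 popcount=4 -> skip
r=61=111101 popcount=5 -> skip
r=62=111110 popcount=5 -> skip
r=63=111111 popcount=6 -> skip
r=64=1000000 popcount=1 -> KEEP
r=65=1000001 popcount=2 -> skip
r=66=1000010 popcount=2 -> skip
r=67=1000011 popcount=3 -> skip
r=68=1000100 popcount=2 -> skip
r=69=1000101 popcount=3 -> skip
r=70=1000110 popcount=3 -> skip
r=71=1000111 popcount=4 -> skip
r=72=1001000 popcount=2 -> skip
Kept rows: 64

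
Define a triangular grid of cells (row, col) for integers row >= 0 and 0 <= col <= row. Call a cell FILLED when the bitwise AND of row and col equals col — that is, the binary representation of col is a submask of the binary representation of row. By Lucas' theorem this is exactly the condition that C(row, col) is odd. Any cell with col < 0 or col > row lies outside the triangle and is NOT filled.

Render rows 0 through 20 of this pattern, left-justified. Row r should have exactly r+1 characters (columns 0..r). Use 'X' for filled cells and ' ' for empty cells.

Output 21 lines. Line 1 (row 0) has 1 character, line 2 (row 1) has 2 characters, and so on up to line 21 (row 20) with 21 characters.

r0=0: X
r1=1: XX
r2=10: X X
r3=11: XXXX
r4=100: X   X
r5=101: XX  XX
r6=110: X X X X
r7=111: XXXXXXXX
r8=1000: X       X
r9=1001: XX      XX
r10=1010: X X     X X
r11=1011: XXXX    XXXX
r12=1100: X   X   X   X
r13=1101: XX  XX  XX  XX
r14=1110: X X X X X X X X
r15=1111: XXXXXXXXXXXXXXXX
r16=10000: X               X
r17=10001: XX              XX
r18=10010: X X             X X
r19=10011: XXXX            XXXX
r20=10100: X   X           X   X

Answer: X
XX
X X
XXXX
X   X
XX  XX
X X X X
XXXXXXXX
X       X
XX      XX
X X     X X
XXXX    XXXX
X   X   X   X
XX  XX  XX  XX
X X X X X X X X
XXXXXXXXXXXXXXXX
X               X
XX              XX
X X             X X
XXXX            XXXX
X   X           X   X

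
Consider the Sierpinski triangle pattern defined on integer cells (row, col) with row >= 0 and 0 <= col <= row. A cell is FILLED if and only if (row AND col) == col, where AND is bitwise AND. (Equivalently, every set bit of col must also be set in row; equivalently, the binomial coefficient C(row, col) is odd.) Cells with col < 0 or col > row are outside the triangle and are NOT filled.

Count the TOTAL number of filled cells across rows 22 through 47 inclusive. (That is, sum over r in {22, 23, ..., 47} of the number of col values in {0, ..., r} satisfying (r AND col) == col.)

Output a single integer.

r22=10110 pc3: +8 =8
r23=10111 pc4: +16 =24
r24=11000 pc2: +4 =28
r25=11001 pc3: +8 =36
r26=11010 pc3: +8 =44
r27=11011 pc4: +16 =60
r28=11100 pc3: +8 =68
r29=11101 pc4: +16 =84
r30=11110 pc4: +16 =100
r31=11111 pc5: +32 =132
r32=100000 pc1: +2 =134
r33=100001 pc2: +4 =138
r34=100010 pc2: +4 =142
r35=100011 pc3: +8 =150
r36=100100 pc2: +4 =154
r37=100101 pc3: +8 =162
r38=100110 pc3: +8 =170
r39=100111 pc4: +16 =186
r40=101000 pc2: +4 =190
r41=101001 pc3: +8 =198
r42=101010 pc3: +8 =206
r43=101011 pc4: +16 =222
r44=101100 pc3: +8 =230
r45=101101 pc4: +16 =246
r46=101110 pc4: +16 =262
r47=101111 pc5: +32 =294

Answer: 294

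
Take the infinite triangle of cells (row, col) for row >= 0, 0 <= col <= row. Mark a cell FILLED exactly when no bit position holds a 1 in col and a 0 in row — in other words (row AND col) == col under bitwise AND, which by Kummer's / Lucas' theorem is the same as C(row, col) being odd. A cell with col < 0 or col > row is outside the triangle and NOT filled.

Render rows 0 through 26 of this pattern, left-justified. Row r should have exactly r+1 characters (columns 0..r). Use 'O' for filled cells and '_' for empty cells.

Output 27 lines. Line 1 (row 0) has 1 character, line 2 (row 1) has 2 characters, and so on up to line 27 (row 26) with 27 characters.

r0=0: O
r1=1: OO
r2=10: O_O
r3=11: OOOO
r4=100: O___O
r5=101: OO__OO
r6=110: O_O_O_O
r7=111: OOOOOOOO
r8=1000: O_______O
r9=1001: OO______OO
r10=1010: O_O_____O_O
r11=1011: OOOO____OOOO
r12=1100: O___O___O___O
r13=1101: OO__OO__OO__OO
r14=1110: O_O_O_O_O_O_O_O
r15=1111: OOOOOOOOOOOOOOOO
r16=10000: O_______________O
r17=10001: OO______________OO
r18=10010: O_O_____________O_O
r19=10011: OOOO____________OOOO
r20=10100: O___O___________O___O
r21=10101: OO__OO__________OO__OO
r22=10110: O_O_O_O_________O_O_O_O
r23=10111: OOOOOOOO________OOOOOOOO
r24=11000: O_______O_______O_______O
r25=11001: OO______OO______OO______OO
r26=11010: O_O_____O_O_____O_O_____O_O

Answer: O
OO
O_O
OOOO
O___O
OO__OO
O_O_O_O
OOOOOOOO
O_______O
OO______OO
O_O_____O_O
OOOO____OOOO
O___O___O___O
OO__OO__OO__OO
O_O_O_O_O_O_O_O
OOOOOOOOOOOOOOOO
O_______________O
OO______________OO
O_O_____________O_O
OOOO____________OOOO
O___O___________O___O
OO__OO__________OO__OO
O_O_O_O_________O_O_O_O
OOOOOOOO________OOOOOOOO
O_______O_______O_______O
OO______OO______OO______OO
O_O_____O_O_____O_O_____O_O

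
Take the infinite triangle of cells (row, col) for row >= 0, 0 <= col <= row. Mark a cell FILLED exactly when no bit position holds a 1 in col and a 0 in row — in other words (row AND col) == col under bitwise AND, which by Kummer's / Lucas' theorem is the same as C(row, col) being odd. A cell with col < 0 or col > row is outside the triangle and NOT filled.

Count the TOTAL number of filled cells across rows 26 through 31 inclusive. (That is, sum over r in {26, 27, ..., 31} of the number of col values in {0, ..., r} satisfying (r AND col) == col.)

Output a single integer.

Answer: 96

Derivation:
r26=11010 pc3: +8 =8
r27=11011 pc4: +16 =24
r28=11100 pc3: +8 =32
r29=11101 pc4: +16 =48
r30=11110 pc4: +16 =64
r31=11111 pc5: +32 =96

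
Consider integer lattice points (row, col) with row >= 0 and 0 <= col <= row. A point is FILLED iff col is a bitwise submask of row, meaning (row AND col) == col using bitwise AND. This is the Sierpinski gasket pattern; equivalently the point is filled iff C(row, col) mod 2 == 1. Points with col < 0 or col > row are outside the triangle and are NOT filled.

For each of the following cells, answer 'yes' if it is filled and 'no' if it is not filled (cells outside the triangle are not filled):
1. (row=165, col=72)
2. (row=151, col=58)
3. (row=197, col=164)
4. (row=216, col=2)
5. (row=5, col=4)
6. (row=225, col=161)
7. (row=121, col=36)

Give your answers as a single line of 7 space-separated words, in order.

Answer: no no no no yes yes no

Derivation:
(165,72): row=0b10100101, col=0b1001000, row AND col = 0b0 = 0; 0 != 72 -> empty
(151,58): row=0b10010111, col=0b111010, row AND col = 0b10010 = 18; 18 != 58 -> empty
(197,164): row=0b11000101, col=0b10100100, row AND col = 0b10000100 = 132; 132 != 164 -> empty
(216,2): row=0b11011000, col=0b10, row AND col = 0b0 = 0; 0 != 2 -> empty
(5,4): row=0b101, col=0b100, row AND col = 0b100 = 4; 4 == 4 -> filled
(225,161): row=0b11100001, col=0b10100001, row AND col = 0b10100001 = 161; 161 == 161 -> filled
(121,36): row=0b1111001, col=0b100100, row AND col = 0b100000 = 32; 32 != 36 -> empty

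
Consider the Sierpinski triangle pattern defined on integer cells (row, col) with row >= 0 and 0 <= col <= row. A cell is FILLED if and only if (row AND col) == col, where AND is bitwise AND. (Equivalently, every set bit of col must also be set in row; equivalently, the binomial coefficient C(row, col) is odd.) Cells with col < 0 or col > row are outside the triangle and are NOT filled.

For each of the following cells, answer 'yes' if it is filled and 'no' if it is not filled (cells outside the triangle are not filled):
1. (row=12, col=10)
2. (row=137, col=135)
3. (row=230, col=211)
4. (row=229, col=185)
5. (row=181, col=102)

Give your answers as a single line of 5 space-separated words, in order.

Answer: no no no no no

Derivation:
(12,10): row=0b1100, col=0b1010, row AND col = 0b1000 = 8; 8 != 10 -> empty
(137,135): row=0b10001001, col=0b10000111, row AND col = 0b10000001 = 129; 129 != 135 -> empty
(230,211): row=0b11100110, col=0b11010011, row AND col = 0b11000010 = 194; 194 != 211 -> empty
(229,185): row=0b11100101, col=0b10111001, row AND col = 0b10100001 = 161; 161 != 185 -> empty
(181,102): row=0b10110101, col=0b1100110, row AND col = 0b100100 = 36; 36 != 102 -> empty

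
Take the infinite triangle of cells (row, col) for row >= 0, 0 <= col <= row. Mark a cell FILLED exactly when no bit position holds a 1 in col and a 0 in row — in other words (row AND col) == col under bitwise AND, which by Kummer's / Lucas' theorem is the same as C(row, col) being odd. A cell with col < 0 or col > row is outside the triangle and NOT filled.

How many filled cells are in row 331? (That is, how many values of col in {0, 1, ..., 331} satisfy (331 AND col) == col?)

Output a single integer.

331 in binary = 101001011
popcount(331) = number of 1-bits in 101001011 = 5
A col c satisfies (331 AND c) == c iff every set bit of c is also set in 331; each of the 5 set bits of 331 can independently be on or off in c.
count = 2^5 = 32

Answer: 32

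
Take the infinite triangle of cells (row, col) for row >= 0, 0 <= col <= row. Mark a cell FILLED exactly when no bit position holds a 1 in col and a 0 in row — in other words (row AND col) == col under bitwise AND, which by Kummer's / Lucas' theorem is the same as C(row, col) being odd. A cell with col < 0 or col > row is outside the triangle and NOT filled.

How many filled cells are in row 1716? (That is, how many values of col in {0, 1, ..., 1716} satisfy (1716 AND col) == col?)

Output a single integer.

1716 in binary = 11010110100
popcount(1716) = number of 1-bits in 11010110100 = 6
A col c satisfies (1716 AND c) == c iff every set bit of c is also set in 1716; each of the 6 set bits of 1716 can independently be on or off in c.
count = 2^6 = 64

Answer: 64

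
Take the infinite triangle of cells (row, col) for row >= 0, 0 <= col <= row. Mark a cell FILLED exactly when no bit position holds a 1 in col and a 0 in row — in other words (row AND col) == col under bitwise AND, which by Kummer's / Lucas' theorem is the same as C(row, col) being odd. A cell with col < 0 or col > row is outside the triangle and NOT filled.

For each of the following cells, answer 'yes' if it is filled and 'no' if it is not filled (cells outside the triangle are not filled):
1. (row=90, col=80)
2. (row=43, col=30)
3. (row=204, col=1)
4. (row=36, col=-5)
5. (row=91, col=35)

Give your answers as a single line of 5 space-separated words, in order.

Answer: yes no no no no

Derivation:
(90,80): row=0b1011010, col=0b1010000, row AND col = 0b1010000 = 80; 80 == 80 -> filled
(43,30): row=0b101011, col=0b11110, row AND col = 0b1010 = 10; 10 != 30 -> empty
(204,1): row=0b11001100, col=0b1, row AND col = 0b0 = 0; 0 != 1 -> empty
(36,-5): col outside [0, 36] -> not filled
(91,35): row=0b1011011, col=0b100011, row AND col = 0b11 = 3; 3 != 35 -> empty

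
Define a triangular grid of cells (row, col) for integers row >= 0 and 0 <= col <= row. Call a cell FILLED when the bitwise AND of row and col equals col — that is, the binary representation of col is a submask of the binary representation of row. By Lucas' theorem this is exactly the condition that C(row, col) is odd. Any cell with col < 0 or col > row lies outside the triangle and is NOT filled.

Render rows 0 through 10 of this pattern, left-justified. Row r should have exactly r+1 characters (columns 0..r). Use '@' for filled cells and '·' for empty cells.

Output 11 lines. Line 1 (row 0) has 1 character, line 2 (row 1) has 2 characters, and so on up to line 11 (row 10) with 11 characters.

Answer: @
@@
@·@
@@@@
@···@
@@··@@
@·@·@·@
@@@@@@@@
@·······@
@@······@@
@·@·····@·@

Derivation:
r0=0: @
r1=1: @@
r2=10: @·@
r3=11: @@@@
r4=100: @···@
r5=101: @@··@@
r6=110: @·@·@·@
r7=111: @@@@@@@@
r8=1000: @·······@
r9=1001: @@······@@
r10=1010: @·@·····@·@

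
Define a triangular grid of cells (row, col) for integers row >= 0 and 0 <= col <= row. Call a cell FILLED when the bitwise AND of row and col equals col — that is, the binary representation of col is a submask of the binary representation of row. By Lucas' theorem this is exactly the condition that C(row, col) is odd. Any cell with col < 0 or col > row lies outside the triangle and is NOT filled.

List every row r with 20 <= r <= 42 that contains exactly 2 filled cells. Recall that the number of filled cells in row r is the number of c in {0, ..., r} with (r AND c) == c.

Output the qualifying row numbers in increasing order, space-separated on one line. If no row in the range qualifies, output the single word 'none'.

Answer: 32

Derivation:
Row r has 2^popcount(r) filled cells, so we need popcount(r) = log2(2) = 1.
Scan r = 20..42 and keep those with exactly 1 one-bits:
r=20=10100 popcount=2 -> skip
r=21=10101 popcount=3 -> skip
r=22=10110 popcount=3 -> skip
r=23=10111 popcount=4 -> skip
r=24=11000 popcount=2 -> skip
r=25=11001 popcount=3 -> skip
r=26=11010 popcount=3 -> skip
r=27=11011 popcount=4 -> skip
r=28=11100 popcount=3 -> skip
r=29=11101 popcount=4 -> skip
r=30=11110 popcount=4 -> skip
r=31=11111 popcount=5 -> skip
r=32=100000 popcount=1 -> KEEP
r=33=100001 popcount=2 -> skip
r=34=100010 popcount=2 -> skip
r=35=100011 popcount=3 -> skip
r=36=100100 popcount=2 -> skip
r=37=100101 popcount=3 -> skip
r=38=100110 popcount=3 -> skip
r=39=100111 popcount=4 -> skip
r=40=101000 popcount=2 -> skip
r=41=101001 popcount=3 -> skip
r=42=101010 popcount=3 -> skip
Kept rows: 32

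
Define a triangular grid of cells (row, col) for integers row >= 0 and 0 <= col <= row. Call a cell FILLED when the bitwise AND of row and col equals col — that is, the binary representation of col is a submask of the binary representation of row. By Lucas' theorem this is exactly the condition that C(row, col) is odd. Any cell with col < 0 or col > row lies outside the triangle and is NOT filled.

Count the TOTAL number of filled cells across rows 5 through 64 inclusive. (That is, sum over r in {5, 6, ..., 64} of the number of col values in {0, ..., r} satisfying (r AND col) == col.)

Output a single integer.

r5=101 pc2: +4 =4
r6=110 pc2: +4 =8
r7=111 pc3: +8 =16
r8=1000 pc1: +2 =18
r9=1001 pc2: +4 =22
r10=1010 pc2: +4 =26
r11=1011 pc3: +8 =34
r12=1100 pc2: +4 =38
r13=1101 pc3: +8 =46
r14=1110 pc3: +8 =54
r15=1111 pc4: +16 =70
r16=10000 pc1: +2 =72
r17=10001 pc2: +4 =76
r18=10010 pc2: +4 =80
r19=10011 pc3: +8 =88
r20=10100 pc2: +4 =92
r21=10101 pc3: +8 =100
r22=10110 pc3: +8 =108
r23=10111 pc4: +16 =124
r24=11000 pc2: +4 =128
r25=11001 pc3: +8 =136
r26=11010 pc3: +8 =144
r27=11011 pc4: +16 =160
r28=11100 pc3: +8 =168
r29=11101 pc4: +16 =184
r30=11110 pc4: +16 =200
r31=11111 pc5: +32 =232
r32=100000 pc1: +2 =234
r33=100001 pc2: +4 =238
r34=100010 pc2: +4 =242
r35=100011 pc3: +8 =250
r36=100100 pc2: +4 =254
r37=100101 pc3: +8 =262
r38=100110 pc3: +8 =270
r39=100111 pc4: +16 =286
r40=101000 pc2: +4 =290
r41=101001 pc3: +8 =298
r42=101010 pc3: +8 =306
r43=101011 pc4: +16 =322
r44=101100 pc3: +8 =330
r45=101101 pc4: +16 =346
r46=101110 pc4: +16 =362
r47=101111 pc5: +32 =394
r48=110000 pc2: +4 =398
r49=110001 pc3: +8 =406
r50=110010 pc3: +8 =414
r51=110011 pc4: +16 =430
r52=110100 pc3: +8 =438
r53=110101 pc4: +16 =454
r54=110110 pc4: +16 =470
r55=110111 pc5: +32 =502
r56=111000 pc3: +8 =510
r57=111001 pc4: +16 =526
r58=111010 pc4: +16 =542
r59=111011 pc5: +32 =574
r60=111100 pc4: +16 =590
r61=111101 pc5: +32 =622
r62=111110 pc5: +32 =654
r63=111111 pc6: +64 =718
r64=1000000 pc1: +2 =720

Answer: 720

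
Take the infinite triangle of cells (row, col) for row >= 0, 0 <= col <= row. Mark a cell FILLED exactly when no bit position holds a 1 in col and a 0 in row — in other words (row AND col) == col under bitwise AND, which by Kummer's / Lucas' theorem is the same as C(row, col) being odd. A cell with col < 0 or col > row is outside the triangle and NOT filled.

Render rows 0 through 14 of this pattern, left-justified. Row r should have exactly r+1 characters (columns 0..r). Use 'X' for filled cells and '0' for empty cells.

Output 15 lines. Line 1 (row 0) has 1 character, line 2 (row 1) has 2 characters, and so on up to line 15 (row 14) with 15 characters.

r0=0: X
r1=1: XX
r2=10: X0X
r3=11: XXXX
r4=100: X000X
r5=101: XX00XX
r6=110: X0X0X0X
r7=111: XXXXXXXX
r8=1000: X0000000X
r9=1001: XX000000XX
r10=1010: X0X00000X0X
r11=1011: XXXX0000XXXX
r12=1100: X000X000X000X
r13=1101: XX00XX00XX00XX
r14=1110: X0X0X0X0X0X0X0X

Answer: X
XX
X0X
XXXX
X000X
XX00XX
X0X0X0X
XXXXXXXX
X0000000X
XX000000XX
X0X00000X0X
XXXX0000XXXX
X000X000X000X
XX00XX00XX00XX
X0X0X0X0X0X0X0X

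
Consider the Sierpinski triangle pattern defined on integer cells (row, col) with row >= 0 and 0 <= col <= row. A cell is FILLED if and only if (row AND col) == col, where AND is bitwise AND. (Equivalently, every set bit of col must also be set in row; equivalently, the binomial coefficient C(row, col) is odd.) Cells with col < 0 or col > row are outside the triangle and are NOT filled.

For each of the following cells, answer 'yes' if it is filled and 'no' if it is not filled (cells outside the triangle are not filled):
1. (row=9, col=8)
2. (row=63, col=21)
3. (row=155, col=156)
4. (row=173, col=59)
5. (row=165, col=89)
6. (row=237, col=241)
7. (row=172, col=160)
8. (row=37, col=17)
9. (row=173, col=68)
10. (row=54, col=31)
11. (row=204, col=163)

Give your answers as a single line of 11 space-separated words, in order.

(9,8): row=0b1001, col=0b1000, row AND col = 0b1000 = 8; 8 == 8 -> filled
(63,21): row=0b111111, col=0b10101, row AND col = 0b10101 = 21; 21 == 21 -> filled
(155,156): col outside [0, 155] -> not filled
(173,59): row=0b10101101, col=0b111011, row AND col = 0b101001 = 41; 41 != 59 -> empty
(165,89): row=0b10100101, col=0b1011001, row AND col = 0b1 = 1; 1 != 89 -> empty
(237,241): col outside [0, 237] -> not filled
(172,160): row=0b10101100, col=0b10100000, row AND col = 0b10100000 = 160; 160 == 160 -> filled
(37,17): row=0b100101, col=0b10001, row AND col = 0b1 = 1; 1 != 17 -> empty
(173,68): row=0b10101101, col=0b1000100, row AND col = 0b100 = 4; 4 != 68 -> empty
(54,31): row=0b110110, col=0b11111, row AND col = 0b10110 = 22; 22 != 31 -> empty
(204,163): row=0b11001100, col=0b10100011, row AND col = 0b10000000 = 128; 128 != 163 -> empty

Answer: yes yes no no no no yes no no no no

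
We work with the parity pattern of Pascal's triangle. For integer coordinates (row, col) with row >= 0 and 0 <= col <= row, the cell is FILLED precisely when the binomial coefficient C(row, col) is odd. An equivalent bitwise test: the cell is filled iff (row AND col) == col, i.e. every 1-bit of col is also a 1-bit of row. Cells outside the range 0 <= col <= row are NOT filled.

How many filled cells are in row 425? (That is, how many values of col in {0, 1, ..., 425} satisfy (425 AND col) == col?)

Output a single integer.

Answer: 32

Derivation:
425 in binary = 110101001
popcount(425) = number of 1-bits in 110101001 = 5
A col c satisfies (425 AND c) == c iff every set bit of c is also set in 425; each of the 5 set bits of 425 can independently be on or off in c.
count = 2^5 = 32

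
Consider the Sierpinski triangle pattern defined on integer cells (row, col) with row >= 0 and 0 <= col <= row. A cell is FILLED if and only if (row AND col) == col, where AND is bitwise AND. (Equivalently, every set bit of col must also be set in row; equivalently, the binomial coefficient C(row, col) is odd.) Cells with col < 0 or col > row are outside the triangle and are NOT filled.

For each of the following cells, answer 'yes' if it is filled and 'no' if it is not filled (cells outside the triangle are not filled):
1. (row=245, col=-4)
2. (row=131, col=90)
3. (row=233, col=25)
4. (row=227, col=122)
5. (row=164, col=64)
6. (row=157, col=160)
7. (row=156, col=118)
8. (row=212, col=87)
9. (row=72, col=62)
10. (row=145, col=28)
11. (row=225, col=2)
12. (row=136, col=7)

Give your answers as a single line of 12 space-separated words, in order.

Answer: no no no no no no no no no no no no

Derivation:
(245,-4): col outside [0, 245] -> not filled
(131,90): row=0b10000011, col=0b1011010, row AND col = 0b10 = 2; 2 != 90 -> empty
(233,25): row=0b11101001, col=0b11001, row AND col = 0b1001 = 9; 9 != 25 -> empty
(227,122): row=0b11100011, col=0b1111010, row AND col = 0b1100010 = 98; 98 != 122 -> empty
(164,64): row=0b10100100, col=0b1000000, row AND col = 0b0 = 0; 0 != 64 -> empty
(157,160): col outside [0, 157] -> not filled
(156,118): row=0b10011100, col=0b1110110, row AND col = 0b10100 = 20; 20 != 118 -> empty
(212,87): row=0b11010100, col=0b1010111, row AND col = 0b1010100 = 84; 84 != 87 -> empty
(72,62): row=0b1001000, col=0b111110, row AND col = 0b1000 = 8; 8 != 62 -> empty
(145,28): row=0b10010001, col=0b11100, row AND col = 0b10000 = 16; 16 != 28 -> empty
(225,2): row=0b11100001, col=0b10, row AND col = 0b0 = 0; 0 != 2 -> empty
(136,7): row=0b10001000, col=0b111, row AND col = 0b0 = 0; 0 != 7 -> empty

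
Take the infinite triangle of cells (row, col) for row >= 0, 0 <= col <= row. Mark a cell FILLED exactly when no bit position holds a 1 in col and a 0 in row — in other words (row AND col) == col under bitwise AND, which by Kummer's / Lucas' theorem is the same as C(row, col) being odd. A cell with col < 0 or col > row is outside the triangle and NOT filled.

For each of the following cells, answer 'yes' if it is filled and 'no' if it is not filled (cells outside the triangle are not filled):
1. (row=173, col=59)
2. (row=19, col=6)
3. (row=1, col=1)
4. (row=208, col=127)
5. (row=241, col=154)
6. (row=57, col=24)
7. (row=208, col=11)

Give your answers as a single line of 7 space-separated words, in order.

Answer: no no yes no no yes no

Derivation:
(173,59): row=0b10101101, col=0b111011, row AND col = 0b101001 = 41; 41 != 59 -> empty
(19,6): row=0b10011, col=0b110, row AND col = 0b10 = 2; 2 != 6 -> empty
(1,1): row=0b1, col=0b1, row AND col = 0b1 = 1; 1 == 1 -> filled
(208,127): row=0b11010000, col=0b1111111, row AND col = 0b1010000 = 80; 80 != 127 -> empty
(241,154): row=0b11110001, col=0b10011010, row AND col = 0b10010000 = 144; 144 != 154 -> empty
(57,24): row=0b111001, col=0b11000, row AND col = 0b11000 = 24; 24 == 24 -> filled
(208,11): row=0b11010000, col=0b1011, row AND col = 0b0 = 0; 0 != 11 -> empty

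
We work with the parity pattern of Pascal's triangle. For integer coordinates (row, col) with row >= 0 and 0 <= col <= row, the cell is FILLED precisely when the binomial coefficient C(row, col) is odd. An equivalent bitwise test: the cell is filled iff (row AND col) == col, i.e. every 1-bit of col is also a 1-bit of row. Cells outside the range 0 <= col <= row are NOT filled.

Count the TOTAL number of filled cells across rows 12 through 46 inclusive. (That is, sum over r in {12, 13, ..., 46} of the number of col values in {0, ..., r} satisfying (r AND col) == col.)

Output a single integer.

Answer: 328

Derivation:
r12=1100 pc2: +4 =4
r13=1101 pc3: +8 =12
r14=1110 pc3: +8 =20
r15=1111 pc4: +16 =36
r16=10000 pc1: +2 =38
r17=10001 pc2: +4 =42
r18=10010 pc2: +4 =46
r19=10011 pc3: +8 =54
r20=10100 pc2: +4 =58
r21=10101 pc3: +8 =66
r22=10110 pc3: +8 =74
r23=10111 pc4: +16 =90
r24=11000 pc2: +4 =94
r25=11001 pc3: +8 =102
r26=11010 pc3: +8 =110
r27=11011 pc4: +16 =126
r28=11100 pc3: +8 =134
r29=11101 pc4: +16 =150
r30=11110 pc4: +16 =166
r31=11111 pc5: +32 =198
r32=100000 pc1: +2 =200
r33=100001 pc2: +4 =204
r34=100010 pc2: +4 =208
r35=100011 pc3: +8 =216
r36=100100 pc2: +4 =220
r37=100101 pc3: +8 =228
r38=100110 pc3: +8 =236
r39=100111 pc4: +16 =252
r40=101000 pc2: +4 =256
r41=101001 pc3: +8 =264
r42=101010 pc3: +8 =272
r43=101011 pc4: +16 =288
r44=101100 pc3: +8 =296
r45=101101 pc4: +16 =312
r46=101110 pc4: +16 =328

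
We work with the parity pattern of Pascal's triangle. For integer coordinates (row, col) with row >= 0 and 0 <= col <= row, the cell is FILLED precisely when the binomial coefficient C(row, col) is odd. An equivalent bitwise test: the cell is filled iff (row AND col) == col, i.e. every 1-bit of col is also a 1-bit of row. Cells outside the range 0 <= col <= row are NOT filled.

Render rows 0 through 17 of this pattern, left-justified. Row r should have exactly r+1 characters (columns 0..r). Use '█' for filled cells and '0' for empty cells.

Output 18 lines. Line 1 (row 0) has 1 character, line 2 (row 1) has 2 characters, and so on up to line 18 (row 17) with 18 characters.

Answer: █
██
█0█
████
█000█
██00██
█0█0█0█
████████
█0000000█
██000000██
█0█00000█0█
████0000████
█000█000█000█
██00██00██00██
█0█0█0█0█0█0█0█
████████████████
█000000000000000█
██00000000000000██

Derivation:
r0=0: █
r1=1: ██
r2=10: █0█
r3=11: ████
r4=100: █000█
r5=101: ██00██
r6=110: █0█0█0█
r7=111: ████████
r8=1000: █0000000█
r9=1001: ██000000██
r10=1010: █0█00000█0█
r11=1011: ████0000████
r12=1100: █000█000█000█
r13=1101: ██00██00██00██
r14=1110: █0█0█0█0█0█0█0█
r15=1111: ████████████████
r16=10000: █000000000000000█
r17=10001: ██00000000000000██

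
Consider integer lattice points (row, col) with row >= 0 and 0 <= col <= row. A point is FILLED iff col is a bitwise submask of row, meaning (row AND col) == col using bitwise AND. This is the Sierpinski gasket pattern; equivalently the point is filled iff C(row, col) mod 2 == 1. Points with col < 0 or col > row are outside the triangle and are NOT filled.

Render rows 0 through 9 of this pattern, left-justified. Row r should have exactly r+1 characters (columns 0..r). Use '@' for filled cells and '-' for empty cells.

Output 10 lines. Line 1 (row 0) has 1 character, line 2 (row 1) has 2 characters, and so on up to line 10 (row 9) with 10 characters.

Answer: @
@@
@-@
@@@@
@---@
@@--@@
@-@-@-@
@@@@@@@@
@-------@
@@------@@

Derivation:
r0=0: @
r1=1: @@
r2=10: @-@
r3=11: @@@@
r4=100: @---@
r5=101: @@--@@
r6=110: @-@-@-@
r7=111: @@@@@@@@
r8=1000: @-------@
r9=1001: @@------@@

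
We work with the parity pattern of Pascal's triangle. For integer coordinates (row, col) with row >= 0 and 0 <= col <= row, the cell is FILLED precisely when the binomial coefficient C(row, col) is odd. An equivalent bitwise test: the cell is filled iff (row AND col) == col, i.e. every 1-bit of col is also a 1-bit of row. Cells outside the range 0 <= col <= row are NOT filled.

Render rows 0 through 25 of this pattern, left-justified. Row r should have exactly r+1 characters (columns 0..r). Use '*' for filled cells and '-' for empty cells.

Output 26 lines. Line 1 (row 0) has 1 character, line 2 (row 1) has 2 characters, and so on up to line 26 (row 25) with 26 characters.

Answer: *
**
*-*
****
*---*
**--**
*-*-*-*
********
*-------*
**------**
*-*-----*-*
****----****
*---*---*---*
**--**--**--**
*-*-*-*-*-*-*-*
****************
*---------------*
**--------------**
*-*-------------*-*
****------------****
*---*-----------*---*
**--**----------**--**
*-*-*-*---------*-*-*-*
********--------********
*-------*-------*-------*
**------**------**------**

Derivation:
r0=0: *
r1=1: **
r2=10: *-*
r3=11: ****
r4=100: *---*
r5=101: **--**
r6=110: *-*-*-*
r7=111: ********
r8=1000: *-------*
r9=1001: **------**
r10=1010: *-*-----*-*
r11=1011: ****----****
r12=1100: *---*---*---*
r13=1101: **--**--**--**
r14=1110: *-*-*-*-*-*-*-*
r15=1111: ****************
r16=10000: *---------------*
r17=10001: **--------------**
r18=10010: *-*-------------*-*
r19=10011: ****------------****
r20=10100: *---*-----------*---*
r21=10101: **--**----------**--**
r22=10110: *-*-*-*---------*-*-*-*
r23=10111: ********--------********
r24=11000: *-------*-------*-------*
r25=11001: **------**------**------**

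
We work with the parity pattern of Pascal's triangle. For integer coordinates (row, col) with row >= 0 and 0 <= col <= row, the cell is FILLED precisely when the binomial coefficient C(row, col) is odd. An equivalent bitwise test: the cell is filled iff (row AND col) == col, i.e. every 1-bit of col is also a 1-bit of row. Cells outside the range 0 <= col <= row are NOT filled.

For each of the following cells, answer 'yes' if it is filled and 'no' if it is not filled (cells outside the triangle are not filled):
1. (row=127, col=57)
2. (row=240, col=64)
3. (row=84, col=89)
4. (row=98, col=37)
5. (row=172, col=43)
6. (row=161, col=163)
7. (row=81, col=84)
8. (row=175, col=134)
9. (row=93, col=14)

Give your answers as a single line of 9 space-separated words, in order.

(127,57): row=0b1111111, col=0b111001, row AND col = 0b111001 = 57; 57 == 57 -> filled
(240,64): row=0b11110000, col=0b1000000, row AND col = 0b1000000 = 64; 64 == 64 -> filled
(84,89): col outside [0, 84] -> not filled
(98,37): row=0b1100010, col=0b100101, row AND col = 0b100000 = 32; 32 != 37 -> empty
(172,43): row=0b10101100, col=0b101011, row AND col = 0b101000 = 40; 40 != 43 -> empty
(161,163): col outside [0, 161] -> not filled
(81,84): col outside [0, 81] -> not filled
(175,134): row=0b10101111, col=0b10000110, row AND col = 0b10000110 = 134; 134 == 134 -> filled
(93,14): row=0b1011101, col=0b1110, row AND col = 0b1100 = 12; 12 != 14 -> empty

Answer: yes yes no no no no no yes no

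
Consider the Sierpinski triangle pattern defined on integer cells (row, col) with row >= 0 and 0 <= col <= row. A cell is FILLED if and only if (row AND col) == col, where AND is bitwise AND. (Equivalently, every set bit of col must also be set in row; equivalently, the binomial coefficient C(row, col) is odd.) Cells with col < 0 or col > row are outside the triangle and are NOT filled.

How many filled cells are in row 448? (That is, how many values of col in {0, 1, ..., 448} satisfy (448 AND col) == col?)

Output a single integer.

Answer: 8

Derivation:
448 in binary = 111000000
popcount(448) = number of 1-bits in 111000000 = 3
A col c satisfies (448 AND c) == c iff every set bit of c is also set in 448; each of the 3 set bits of 448 can independently be on or off in c.
count = 2^3 = 8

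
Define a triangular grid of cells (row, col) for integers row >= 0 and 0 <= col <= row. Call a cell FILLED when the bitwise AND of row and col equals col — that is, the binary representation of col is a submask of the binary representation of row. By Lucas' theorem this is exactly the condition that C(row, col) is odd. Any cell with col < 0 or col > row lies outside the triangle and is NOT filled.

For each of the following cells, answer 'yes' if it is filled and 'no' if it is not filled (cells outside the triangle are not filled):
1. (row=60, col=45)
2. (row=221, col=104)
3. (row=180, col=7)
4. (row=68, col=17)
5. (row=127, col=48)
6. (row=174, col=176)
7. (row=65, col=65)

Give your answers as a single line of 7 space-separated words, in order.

Answer: no no no no yes no yes

Derivation:
(60,45): row=0b111100, col=0b101101, row AND col = 0b101100 = 44; 44 != 45 -> empty
(221,104): row=0b11011101, col=0b1101000, row AND col = 0b1001000 = 72; 72 != 104 -> empty
(180,7): row=0b10110100, col=0b111, row AND col = 0b100 = 4; 4 != 7 -> empty
(68,17): row=0b1000100, col=0b10001, row AND col = 0b0 = 0; 0 != 17 -> empty
(127,48): row=0b1111111, col=0b110000, row AND col = 0b110000 = 48; 48 == 48 -> filled
(174,176): col outside [0, 174] -> not filled
(65,65): row=0b1000001, col=0b1000001, row AND col = 0b1000001 = 65; 65 == 65 -> filled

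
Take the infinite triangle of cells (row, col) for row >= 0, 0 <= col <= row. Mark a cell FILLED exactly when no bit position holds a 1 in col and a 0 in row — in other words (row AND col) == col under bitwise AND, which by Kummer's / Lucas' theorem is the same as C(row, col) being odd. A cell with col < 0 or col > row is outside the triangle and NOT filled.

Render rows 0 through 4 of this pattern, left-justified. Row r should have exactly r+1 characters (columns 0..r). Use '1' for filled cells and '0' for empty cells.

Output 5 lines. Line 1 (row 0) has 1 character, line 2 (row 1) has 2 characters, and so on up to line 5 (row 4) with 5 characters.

r0=0: 1
r1=1: 11
r2=10: 101
r3=11: 1111
r4=100: 10001

Answer: 1
11
101
1111
10001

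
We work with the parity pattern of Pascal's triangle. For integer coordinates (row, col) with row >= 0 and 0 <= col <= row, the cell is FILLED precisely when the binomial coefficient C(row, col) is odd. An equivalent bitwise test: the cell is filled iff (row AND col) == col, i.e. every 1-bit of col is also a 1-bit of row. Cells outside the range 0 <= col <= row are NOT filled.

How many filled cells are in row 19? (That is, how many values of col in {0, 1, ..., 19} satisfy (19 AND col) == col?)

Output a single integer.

Answer: 8

Derivation:
19 in binary = 10011
popcount(19) = number of 1-bits in 10011 = 3
A col c satisfies (19 AND c) == c iff every set bit of c is also set in 19; each of the 3 set bits of 19 can independently be on or off in c.
count = 2^3 = 8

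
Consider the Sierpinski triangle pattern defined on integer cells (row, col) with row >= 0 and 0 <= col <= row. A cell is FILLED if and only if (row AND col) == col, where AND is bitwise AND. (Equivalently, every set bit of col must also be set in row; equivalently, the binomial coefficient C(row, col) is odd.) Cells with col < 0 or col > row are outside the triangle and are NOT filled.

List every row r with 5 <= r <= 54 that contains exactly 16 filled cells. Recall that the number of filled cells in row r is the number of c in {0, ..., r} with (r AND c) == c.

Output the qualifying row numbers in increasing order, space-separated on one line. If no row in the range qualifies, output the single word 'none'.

Row r has 2^popcount(r) filled cells, so we need popcount(r) = log2(16) = 4.
Scan r = 5..54 and keep those with exactly 4 one-bits:
r=5=101 popcount=2 -> skip
r=6=110 popcount=2 -> skip
r=7=111 popcount=3 -> skip
r=8=1000 popcount=1 -> skip
r=9=1001 popcount=2 -> skip
r=10=1010 popcount=2 -> skip
r=11=1011 popcount=3 -> skip
r=12=1100 popcount=2 -> skip
r=13=1101 popcount=3 -> skip
r=14=1110 popcount=3 -> skip
r=15=1111 popcount=4 -> KEEP
r=16=10000 popcount=1 -> skip
r=17=10001 popcount=2 -> skip
r=18=10010 popcount=2 -> skip
r=19=10011 popcount=3 -> skip
r=20=10100 popcount=2 -> skip
r=21=10101 popcount=3 -> skip
r=22=10110 popcount=3 -> skip
r=23=10111 popcount=4 -> KEEP
r=24=11000 popcount=2 -> skip
r=25=11001 popcount=3 -> skip
r=26=11010 popcount=3 -> skip
r=27=11011 popcount=4 -> KEEP
r=28=11100 popcount=3 -> skip
r=29=11101 popcount=4 -> KEEP
r=30=11110 popcount=4 -> KEEP
r=31=11111 popcount=5 -> skip
r=32=100000 popcount=1 -> skip
r=33=100001 popcount=2 -> skip
r=34=100010 popcount=2 -> skip
r=35=100011 popcount=3 -> skip
r=36=100100 popcount=2 -> skip
r=37=100101 popcount=3 -> skip
r=38=100110 popcount=3 -> skip
r=39=100111 popcount=4 -> KEEP
r=40=101000 popcount=2 -> skip
r=41=101001 popcount=3 -> skip
r=42=101010 popcount=3 -> skip
r=43=101011 popcount=4 -> KEEP
r=44=101100 popcount=3 -> skip
r=45=101101 popcount=4 -> KEEP
r=46=101110 popcount=4 -> KEEP
r=47=101111 popcount=5 -> skip
r=48=110000 popcount=2 -> skip
r=49=110001 popcount=3 -> skip
r=50=110010 popcount=3 -> skip
r=51=110011 popcount=4 -> KEEP
r=52=110100 popcount=3 -> skip
r=53=110101 popcount=4 -> KEEP
r=54=110110 popcount=4 -> KEEP
Kept rows: 15 23 27 29 30 39 43 45 46 51 53 54

Answer: 15 23 27 29 30 39 43 45 46 51 53 54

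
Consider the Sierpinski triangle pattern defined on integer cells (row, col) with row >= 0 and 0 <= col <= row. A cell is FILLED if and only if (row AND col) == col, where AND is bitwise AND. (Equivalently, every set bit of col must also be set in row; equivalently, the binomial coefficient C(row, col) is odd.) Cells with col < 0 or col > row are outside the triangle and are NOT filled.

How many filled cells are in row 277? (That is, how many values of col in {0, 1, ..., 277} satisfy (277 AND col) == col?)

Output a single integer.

277 in binary = 100010101
popcount(277) = number of 1-bits in 100010101 = 4
A col c satisfies (277 AND c) == c iff every set bit of c is also set in 277; each of the 4 set bits of 277 can independently be on or off in c.
count = 2^4 = 16

Answer: 16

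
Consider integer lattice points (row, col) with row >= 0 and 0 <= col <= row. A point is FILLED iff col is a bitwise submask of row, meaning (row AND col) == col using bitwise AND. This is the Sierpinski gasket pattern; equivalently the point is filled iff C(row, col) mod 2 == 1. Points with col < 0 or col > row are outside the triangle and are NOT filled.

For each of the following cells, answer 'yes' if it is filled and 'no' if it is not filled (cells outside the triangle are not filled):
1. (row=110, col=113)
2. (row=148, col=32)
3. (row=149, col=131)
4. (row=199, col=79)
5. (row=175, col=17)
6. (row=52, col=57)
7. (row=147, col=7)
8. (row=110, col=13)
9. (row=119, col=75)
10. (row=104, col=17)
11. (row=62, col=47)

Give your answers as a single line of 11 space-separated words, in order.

(110,113): col outside [0, 110] -> not filled
(148,32): row=0b10010100, col=0b100000, row AND col = 0b0 = 0; 0 != 32 -> empty
(149,131): row=0b10010101, col=0b10000011, row AND col = 0b10000001 = 129; 129 != 131 -> empty
(199,79): row=0b11000111, col=0b1001111, row AND col = 0b1000111 = 71; 71 != 79 -> empty
(175,17): row=0b10101111, col=0b10001, row AND col = 0b1 = 1; 1 != 17 -> empty
(52,57): col outside [0, 52] -> not filled
(147,7): row=0b10010011, col=0b111, row AND col = 0b11 = 3; 3 != 7 -> empty
(110,13): row=0b1101110, col=0b1101, row AND col = 0b1100 = 12; 12 != 13 -> empty
(119,75): row=0b1110111, col=0b1001011, row AND col = 0b1000011 = 67; 67 != 75 -> empty
(104,17): row=0b1101000, col=0b10001, row AND col = 0b0 = 0; 0 != 17 -> empty
(62,47): row=0b111110, col=0b101111, row AND col = 0b101110 = 46; 46 != 47 -> empty

Answer: no no no no no no no no no no no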